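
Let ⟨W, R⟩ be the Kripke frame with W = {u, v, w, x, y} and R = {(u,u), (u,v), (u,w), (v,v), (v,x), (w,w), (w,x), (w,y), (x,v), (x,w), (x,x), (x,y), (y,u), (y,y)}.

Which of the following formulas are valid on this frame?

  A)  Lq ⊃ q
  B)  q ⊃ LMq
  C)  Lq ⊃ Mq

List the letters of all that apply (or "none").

R is reflexive: each world relates to itself.
R is not symmetric: u R v but not v R u.
R is serial: every world has an R-successor.
(A) Lq ⊃ q (axiom T) characterises the reflexive frames. R is reflexive — valid.
(B) q ⊃ LMq is axiom B; it is valid on a frame exactly when R is symmetric. R is not symmetric, so not valid.
(C) Lq ⊃ Mq is axiom D; it is valid on a frame exactly when R is serial. R is serial, so valid.

A, C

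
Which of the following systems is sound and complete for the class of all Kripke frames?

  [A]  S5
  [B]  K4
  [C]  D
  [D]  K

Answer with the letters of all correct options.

D

(A) S5 is determined by the class of reflexive, symmetric, and transitive frames.
(B) K4 is determined by the class of transitive frames.
(C) D is determined by the class of serial frames.
(D) K is determined by exactly this class.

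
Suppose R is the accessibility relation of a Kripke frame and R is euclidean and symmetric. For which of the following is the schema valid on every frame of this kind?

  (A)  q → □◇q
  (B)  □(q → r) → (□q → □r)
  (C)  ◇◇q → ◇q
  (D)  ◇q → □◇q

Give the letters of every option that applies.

A symmetric euclidean relation is transitive (uRv and vRw give vRu by symmetry, then uRw by the euclidean condition, applied at v).
(A) axiom B: valid iff R is symmetric. Every such R is symmetric — valid.
(B) □(q → r) → (□q → □r) is the K axiom; it holds on all frames — valid.
(C) ◇◇q → ◇q is the dual of axiom 4, which corresponds to transitivity. Every such R is transitive — valid.
(D) ◇q → □◇q (axiom 5) characterises the euclidean frames. Every such R is euclidean — valid.

A, B, C, D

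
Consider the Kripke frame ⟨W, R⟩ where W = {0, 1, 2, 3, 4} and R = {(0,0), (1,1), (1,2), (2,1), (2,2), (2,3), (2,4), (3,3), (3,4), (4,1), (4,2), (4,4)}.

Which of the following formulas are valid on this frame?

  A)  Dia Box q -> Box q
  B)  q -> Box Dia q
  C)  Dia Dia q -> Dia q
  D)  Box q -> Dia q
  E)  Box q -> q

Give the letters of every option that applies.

R is reflexive: each world relates to itself.
R is not symmetric: 2 R 3 but not 3 R 2.
R is not transitive: 1 R 2 and 2 R 3 but not 1 R 3.
R is not euclidean: 2 R 1 and 2 R 3 but not 1 R 3.
R is serial: every world has an R-successor.
(A) Dia Box q -> Box q is the dual of axiom 5, which corresponds to the euclidean property. R is not euclidean — not valid.
(B) axiom B: valid iff R is symmetric. R is not symmetric — not valid.
(C) Dia Dia q -> Dia q (the dual of axiom 4) characterises the transitive frames. R is not transitive — not valid.
(D) Box q -> Dia q (axiom D) characterises the serial frames. R is serial — valid.
(E) axiom T: valid iff R is reflexive. R is reflexive — valid.

D, E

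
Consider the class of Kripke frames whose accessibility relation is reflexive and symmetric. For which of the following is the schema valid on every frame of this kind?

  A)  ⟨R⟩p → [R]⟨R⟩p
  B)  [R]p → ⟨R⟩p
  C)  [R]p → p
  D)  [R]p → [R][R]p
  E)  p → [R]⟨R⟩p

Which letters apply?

Reflexive relations are serial.
(A) ⟨R⟩p → [R]⟨R⟩p (axiom 5) characterises the euclidean frames. Such an R need not be euclidean — not valid.
(B) [R]p → ⟨R⟩p (axiom D) characterises the serial frames. Every such R is serial — valid.
(C) [R]p → p is axiom T, which corresponds to reflexivity. Every such R is reflexive — valid.
(D) [R]p → [R][R]p is axiom 4; it is valid on a frame exactly when R is transitive. Such an R need not be transitive, so not valid.
(E) p → [R]⟨R⟩p is axiom B, which corresponds to symmetry. Every such R is symmetric — valid.

B, C, E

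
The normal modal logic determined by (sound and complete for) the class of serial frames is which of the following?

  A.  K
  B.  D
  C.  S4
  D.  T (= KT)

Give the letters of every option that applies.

B

(A) K is determined by the class of arbitrary frames.
(B) D is determined by exactly this class.
(C) S4 is determined by the class of reflexive and transitive frames.
(D) T (= KT) is determined by the class of reflexive frames.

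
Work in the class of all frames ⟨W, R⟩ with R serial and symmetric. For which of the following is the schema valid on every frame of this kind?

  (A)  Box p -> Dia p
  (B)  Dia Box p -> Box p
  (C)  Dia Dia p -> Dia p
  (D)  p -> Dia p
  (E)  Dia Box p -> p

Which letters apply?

A, E

(A) Box p -> Dia p is axiom D, which corresponds to seriality. Every such R is serial — valid.
(B) Dia Box p -> Box p (the dual of axiom 5) characterises the euclidean frames. Such an R need not be euclidean — not valid.
(C) Dia Dia p -> Dia p is the dual of axiom 4; it is valid on a frame exactly when R is transitive. Such an R need not be transitive, so not valid.
(D) the dual of axiom T: valid iff R is reflexive. Such an R need not be reflexive — not valid.
(E) the dual of axiom B: valid iff R is symmetric. Every such R is symmetric — valid.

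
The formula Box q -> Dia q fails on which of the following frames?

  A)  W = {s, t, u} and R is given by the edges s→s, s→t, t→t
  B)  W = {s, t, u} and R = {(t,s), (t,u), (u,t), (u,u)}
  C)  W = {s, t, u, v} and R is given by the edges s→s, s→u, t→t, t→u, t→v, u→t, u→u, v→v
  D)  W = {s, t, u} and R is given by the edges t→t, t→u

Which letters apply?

A, B, D

The schema Box q -> Dia q is axiom D; it is valid on a frame iff R is serial.
(A) R is not serial (u has no R-successor), so the schema fails here.
(B) R is not serial (s has no R-successor), so the schema fails here.
(C) R is serial (every world has an R-successor), so the schema is valid here.
(D) R is not serial (s has no R-successor), so the schema fails here.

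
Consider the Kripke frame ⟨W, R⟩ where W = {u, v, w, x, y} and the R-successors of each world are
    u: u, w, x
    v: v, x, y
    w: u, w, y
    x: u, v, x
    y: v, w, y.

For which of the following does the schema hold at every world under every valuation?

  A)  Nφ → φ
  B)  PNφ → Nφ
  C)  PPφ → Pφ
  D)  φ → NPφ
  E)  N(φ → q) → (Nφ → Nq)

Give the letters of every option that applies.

R is reflexive: each world relates to itself.
R is symmetric: every R-edge is matched by its reverse.
R is not transitive: u R w and w R y but not u R y.
R is not euclidean: u R w and u R x but not w R x.
(A) Nφ → φ is axiom T; it is valid on a frame exactly when R is reflexive. R is reflexive, so valid.
(B) PNφ → Nφ (the dual of axiom 5) characterises the euclidean frames. R is not euclidean — not valid.
(C) PPφ → Pφ is the dual of axiom 4; it is valid on a frame exactly when R is transitive. R is not transitive, so not valid.
(D) axiom B: valid iff R is symmetric. R is symmetric — valid.
(E) N(φ → q) → (Nφ → Nq) is the K axiom; it holds on all frames — valid.

A, D, E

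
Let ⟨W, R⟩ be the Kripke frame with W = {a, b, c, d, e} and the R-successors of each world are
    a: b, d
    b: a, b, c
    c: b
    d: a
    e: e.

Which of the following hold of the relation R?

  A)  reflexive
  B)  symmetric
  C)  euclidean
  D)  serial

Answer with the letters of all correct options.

B, D

(A) not reflexive: not a R a.
(B) symmetric: every R-edge is matched by its reverse.
(C) not euclidean: a R b and a R d but not b R d.
(D) serial: every world has an R-successor.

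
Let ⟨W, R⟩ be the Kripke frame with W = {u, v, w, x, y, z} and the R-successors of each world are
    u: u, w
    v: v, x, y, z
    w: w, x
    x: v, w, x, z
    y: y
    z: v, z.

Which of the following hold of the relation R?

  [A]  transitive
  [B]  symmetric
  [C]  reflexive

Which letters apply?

(A) not transitive: u R w and w R x but not u R x.
(B) not symmetric: u R w but not w R u.
(C) reflexive: each world relates to itself.

C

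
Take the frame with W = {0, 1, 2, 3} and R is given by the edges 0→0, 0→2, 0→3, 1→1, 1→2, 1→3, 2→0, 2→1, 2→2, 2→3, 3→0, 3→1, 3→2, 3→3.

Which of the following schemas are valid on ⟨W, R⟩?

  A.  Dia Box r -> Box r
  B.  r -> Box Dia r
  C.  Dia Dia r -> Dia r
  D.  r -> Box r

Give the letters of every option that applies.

B

R is symmetric: every R-edge is matched by its reverse.
R is not transitive: 0 R 2 and 2 R 1 but not 0 R 1.
R is not euclidean: 2 R 0 and 2 R 1 but not 0 R 1.
R is not a subset of the identity: 0 R 2 with 0 ≠ 2.
(A) Dia Box r -> Box r is the dual of axiom 5; it is valid on a frame exactly when R is euclidean. R is not euclidean, so not valid.
(B) axiom B: valid iff R is symmetric. R is symmetric — valid.
(C) Dia Dia r -> Dia r (the dual of axiom 4) characterises the transitive frames. R is not transitive — not valid.
(D) r -> Box r (equivalent to ◇p→p) corresponds to R being a subset of the identity. Here R ⊄ identity, so not valid.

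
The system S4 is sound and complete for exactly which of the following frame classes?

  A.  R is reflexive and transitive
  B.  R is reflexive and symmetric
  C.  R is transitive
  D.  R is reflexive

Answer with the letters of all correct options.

(A) S4 is sound and complete for exactly this class.
(B) this class determines B (= KTB), not S4.
(C) this class determines K4, not S4.
(D) this class determines T (= KT), not S4.

A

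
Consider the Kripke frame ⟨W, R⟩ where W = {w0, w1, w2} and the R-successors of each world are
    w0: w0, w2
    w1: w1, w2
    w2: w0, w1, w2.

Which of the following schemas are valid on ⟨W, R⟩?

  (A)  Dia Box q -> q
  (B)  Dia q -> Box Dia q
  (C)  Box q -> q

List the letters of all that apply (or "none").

A, C

R is reflexive: each world relates to itself.
R is symmetric: every R-edge is matched by its reverse.
R is not euclidean: w2 R w0 and w2 R w1 but not w0 R w1.
(A) Dia Box q -> q (the dual of axiom B) characterises the symmetric frames. R is symmetric — valid.
(B) Dia q -> Box Dia q is axiom 5; it is valid on a frame exactly when R is euclidean. R is not euclidean, so not valid.
(C) axiom T: valid iff R is reflexive. R is reflexive — valid.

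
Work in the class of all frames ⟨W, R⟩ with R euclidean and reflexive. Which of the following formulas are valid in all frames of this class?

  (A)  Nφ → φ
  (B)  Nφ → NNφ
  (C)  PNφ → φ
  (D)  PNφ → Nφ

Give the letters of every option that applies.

A, B, C, D

A reflexive euclidean relation is also symmetric (from wRw and wRv the euclidean condition gives vRw) and hence transitive; it is an equivalence relation.
(A) axiom T: valid iff R is reflexive. Every such R is reflexive — valid.
(B) axiom 4: valid iff R is transitive. Every such R is transitive — valid.
(C) PNφ → φ is the dual of axiom B; it is valid on a frame exactly when R is symmetric. Every such R is symmetric, so valid.
(D) PNφ → Nφ (the dual of axiom 5) characterises the euclidean frames. Every such R is euclidean — valid.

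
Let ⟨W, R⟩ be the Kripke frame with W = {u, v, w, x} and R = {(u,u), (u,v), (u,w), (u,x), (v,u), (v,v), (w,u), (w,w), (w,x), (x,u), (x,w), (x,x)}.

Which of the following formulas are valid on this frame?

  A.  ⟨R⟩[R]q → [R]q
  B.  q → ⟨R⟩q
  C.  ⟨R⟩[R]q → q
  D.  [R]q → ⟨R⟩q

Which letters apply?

R is reflexive: each world relates to itself.
R is symmetric: every R-edge is matched by its reverse.
R is not euclidean: u R v and u R w but not v R w.
R is serial: every world has an R-successor.
(A) ⟨R⟩[R]q → [R]q is the dual of axiom 5; it is valid on a frame exactly when R is euclidean. R is not euclidean, so not valid.
(B) the dual of axiom T: valid iff R is reflexive. R is reflexive — valid.
(C) ⟨R⟩[R]q → q (the dual of axiom B) characterises the symmetric frames. R is symmetric — valid.
(D) axiom D: valid iff R is serial. R is serial — valid.

B, C, D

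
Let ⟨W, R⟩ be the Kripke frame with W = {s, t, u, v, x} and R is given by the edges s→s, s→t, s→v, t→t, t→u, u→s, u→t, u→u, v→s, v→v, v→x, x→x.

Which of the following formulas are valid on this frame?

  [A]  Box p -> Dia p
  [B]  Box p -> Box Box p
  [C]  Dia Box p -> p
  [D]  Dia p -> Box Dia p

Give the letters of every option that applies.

R is not symmetric: s R t but not t R s.
R is not transitive: s R t and t R u but not s R u.
R is not euclidean: s R t and s R s but not t R s.
R is serial: every world has an R-successor.
(A) Box p -> Dia p (axiom D) characterises the serial frames. R is serial — valid.
(B) axiom 4: valid iff R is transitive. R is not transitive — not valid.
(C) the dual of axiom B: valid iff R is symmetric. R is not symmetric — not valid.
(D) axiom 5: valid iff R is euclidean. R is not euclidean — not valid.

A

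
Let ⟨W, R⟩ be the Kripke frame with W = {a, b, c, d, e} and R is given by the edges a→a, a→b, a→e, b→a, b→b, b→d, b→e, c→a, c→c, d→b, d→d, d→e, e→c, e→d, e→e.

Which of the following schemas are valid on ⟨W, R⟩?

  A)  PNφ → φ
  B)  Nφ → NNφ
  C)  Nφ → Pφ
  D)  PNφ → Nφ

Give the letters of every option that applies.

C

R is not symmetric: a R e but not e R a.
R is not transitive: a R b and b R d but not a R d.
R is not euclidean: a R e and a R a but not e R a.
R is serial: every world has an R-successor.
(A) PNφ → φ is the dual of axiom B, which corresponds to symmetry. R is not symmetric — not valid.
(B) Nφ → NNφ is axiom 4; it is valid on a frame exactly when R is transitive. R is not transitive, so not valid.
(C) Nφ → Pφ is axiom D, which corresponds to seriality. R is serial — valid.
(D) PNφ → Nφ (the dual of axiom 5) characterises the euclidean frames. R is not euclidean — not valid.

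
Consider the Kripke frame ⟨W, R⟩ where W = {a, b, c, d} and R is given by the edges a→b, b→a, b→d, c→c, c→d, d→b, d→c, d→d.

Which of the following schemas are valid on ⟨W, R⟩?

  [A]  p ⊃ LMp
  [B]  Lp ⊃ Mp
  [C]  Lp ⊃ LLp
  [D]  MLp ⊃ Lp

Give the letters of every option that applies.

R is symmetric: every R-edge is matched by its reverse.
R is not transitive: a R b and b R a but not a R a.
R is not euclidean: b R a and b R d but not a R d.
R is serial: every world has an R-successor.
(A) p ⊃ LMp is axiom B; it is valid on a frame exactly when R is symmetric. R is symmetric, so valid.
(B) Lp ⊃ Mp is axiom D, which corresponds to seriality. R is serial — valid.
(C) Lp ⊃ LLp (axiom 4) characterises the transitive frames. R is not transitive — not valid.
(D) MLp ⊃ Lp is the dual of axiom 5, which corresponds to the euclidean property. R is not euclidean — not valid.

A, B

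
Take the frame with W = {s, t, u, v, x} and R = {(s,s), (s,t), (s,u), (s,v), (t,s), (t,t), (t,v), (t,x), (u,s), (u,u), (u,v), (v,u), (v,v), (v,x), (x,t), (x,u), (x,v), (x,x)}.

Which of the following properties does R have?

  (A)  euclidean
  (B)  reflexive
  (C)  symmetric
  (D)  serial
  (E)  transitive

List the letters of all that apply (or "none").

B, D

(A) not euclidean: s R t and s R u but not t R u.
(B) reflexive: each world relates to itself.
(C) not symmetric: s R v but not v R s.
(D) serial: every world has an R-successor.
(E) not transitive: s R t and t R x but not s R x.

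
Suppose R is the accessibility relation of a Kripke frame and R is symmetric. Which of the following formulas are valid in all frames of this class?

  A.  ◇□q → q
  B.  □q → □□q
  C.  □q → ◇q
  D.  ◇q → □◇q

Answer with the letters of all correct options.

A

(A) ◇□q → q is the dual of axiom B, which corresponds to symmetry. Every such R is symmetric — valid.
(B) axiom 4: valid iff R is transitive. Such an R need not be transitive — not valid.
(C) axiom D: valid iff R is serial. Such an R need not be serial — not valid.
(D) ◇q → □◇q (axiom 5) characterises the euclidean frames. Such an R need not be euclidean — not valid.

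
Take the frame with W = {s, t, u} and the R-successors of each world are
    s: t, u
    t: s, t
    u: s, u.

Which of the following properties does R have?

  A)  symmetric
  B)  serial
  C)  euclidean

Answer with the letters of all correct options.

A, B

(A) symmetric: every R-edge is matched by its reverse.
(B) serial: every world has an R-successor.
(C) not euclidean: s R t and s R u but not t R u.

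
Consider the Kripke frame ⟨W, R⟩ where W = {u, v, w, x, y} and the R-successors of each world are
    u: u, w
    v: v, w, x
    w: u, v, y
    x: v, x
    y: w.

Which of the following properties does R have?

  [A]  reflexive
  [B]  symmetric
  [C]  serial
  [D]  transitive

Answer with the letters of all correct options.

B, C

(A) not reflexive: not w R w.
(B) symmetric: every R-edge is matched by its reverse.
(C) serial: every world has an R-successor.
(D) not transitive: u R w and w R v but not u R v.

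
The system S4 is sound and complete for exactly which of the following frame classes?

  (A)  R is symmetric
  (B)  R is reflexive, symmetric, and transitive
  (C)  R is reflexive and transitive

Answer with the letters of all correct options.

C

(A) this class determines KB, not S4.
(B) this class determines S5, not S4.
(C) S4 is sound and complete for exactly this class.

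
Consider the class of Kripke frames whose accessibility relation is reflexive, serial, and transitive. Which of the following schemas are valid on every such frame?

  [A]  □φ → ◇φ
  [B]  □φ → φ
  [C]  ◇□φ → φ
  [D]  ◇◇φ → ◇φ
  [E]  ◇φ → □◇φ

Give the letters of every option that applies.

A, B, D

(A) □φ → ◇φ is axiom D; it is valid on a frame exactly when R is serial. Every such R is serial, so valid.
(B) □φ → φ is axiom T, which corresponds to reflexivity. Every such R is reflexive — valid.
(C) the dual of axiom B: valid iff R is symmetric. Such an R need not be symmetric — not valid.
(D) ◇◇φ → ◇φ is the dual of axiom 4; it is valid on a frame exactly when R is transitive. Every such R is transitive, so valid.
(E) axiom 5: valid iff R is euclidean. Such an R need not be euclidean — not valid.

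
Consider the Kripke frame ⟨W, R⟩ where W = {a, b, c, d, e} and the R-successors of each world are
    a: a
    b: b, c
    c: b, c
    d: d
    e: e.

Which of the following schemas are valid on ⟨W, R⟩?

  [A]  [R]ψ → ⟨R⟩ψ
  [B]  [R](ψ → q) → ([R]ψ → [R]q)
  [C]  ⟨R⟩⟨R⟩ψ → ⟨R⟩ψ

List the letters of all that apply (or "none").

R is transitive: R is closed under composition.
R is serial: every world has an R-successor.
(A) [R]ψ → ⟨R⟩ψ is axiom D, which corresponds to seriality. R is serial — valid.
(B) this is just K, valid on every normal frame.
(C) ⟨R⟩⟨R⟩ψ → ⟨R⟩ψ is the dual of axiom 4; it is valid on a frame exactly when R is transitive. R is transitive, so valid.

A, B, C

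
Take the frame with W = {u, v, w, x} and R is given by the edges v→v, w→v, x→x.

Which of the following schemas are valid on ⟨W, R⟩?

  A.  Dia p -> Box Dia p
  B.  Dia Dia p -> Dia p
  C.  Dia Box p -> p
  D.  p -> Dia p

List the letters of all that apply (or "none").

A, B

R is not reflexive: not u R u.
R is not symmetric: w R v but not v R w.
R is transitive: R is closed under composition.
R is euclidean: any two R-successors of the same world are R-related.
(A) Dia p -> Box Dia p is axiom 5; it is valid on a frame exactly when R is euclidean. R is euclidean, so valid.
(B) the dual of axiom 4: valid iff R is transitive. R is transitive — valid.
(C) the dual of axiom B: valid iff R is symmetric. R is not symmetric — not valid.
(D) p -> Dia p (the dual of axiom T) characterises the reflexive frames. R is not reflexive — not valid.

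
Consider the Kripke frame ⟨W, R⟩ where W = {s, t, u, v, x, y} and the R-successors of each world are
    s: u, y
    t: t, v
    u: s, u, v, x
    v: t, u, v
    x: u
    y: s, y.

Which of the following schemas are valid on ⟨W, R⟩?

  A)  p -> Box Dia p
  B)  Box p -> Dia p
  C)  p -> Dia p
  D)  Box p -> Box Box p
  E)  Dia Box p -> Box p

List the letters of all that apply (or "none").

R is not reflexive: not s R s.
R is symmetric: every R-edge is matched by its reverse.
R is not transitive: s R u and u R s but not s R s.
R is not euclidean: s R u and s R y but not u R y.
R is serial: every world has an R-successor.
(A) p -> Box Dia p (axiom B) characterises the symmetric frames. R is symmetric — valid.
(B) Box p -> Dia p (axiom D) characterises the serial frames. R is serial — valid.
(C) p -> Dia p (the dual of axiom T) characterises the reflexive frames. R is not reflexive — not valid.
(D) Box p -> Box Box p is axiom 4, which corresponds to transitivity. R is not transitive — not valid.
(E) the dual of axiom 5: valid iff R is euclidean. R is not euclidean — not valid.

A, B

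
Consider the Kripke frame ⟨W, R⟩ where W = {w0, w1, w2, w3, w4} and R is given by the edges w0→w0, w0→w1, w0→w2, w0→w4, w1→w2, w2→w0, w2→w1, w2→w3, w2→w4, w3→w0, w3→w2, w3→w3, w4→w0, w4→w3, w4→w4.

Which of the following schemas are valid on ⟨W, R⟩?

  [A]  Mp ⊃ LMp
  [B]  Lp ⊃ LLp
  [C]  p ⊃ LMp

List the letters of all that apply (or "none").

none

R is not symmetric: w0 R w1 but not w1 R w0.
R is not transitive: w0 R w2 and w2 R w3 but not w0 R w3.
R is not euclidean: w0 R w1 and w0 R w0 but not w1 R w0.
(A) Mp ⊃ LMp (axiom 5) characterises the euclidean frames. R is not euclidean — not valid.
(B) Lp ⊃ LLp (axiom 4) characterises the transitive frames. R is not transitive — not valid.
(C) p ⊃ LMp is axiom B, which corresponds to symmetry. R is not symmetric — not valid.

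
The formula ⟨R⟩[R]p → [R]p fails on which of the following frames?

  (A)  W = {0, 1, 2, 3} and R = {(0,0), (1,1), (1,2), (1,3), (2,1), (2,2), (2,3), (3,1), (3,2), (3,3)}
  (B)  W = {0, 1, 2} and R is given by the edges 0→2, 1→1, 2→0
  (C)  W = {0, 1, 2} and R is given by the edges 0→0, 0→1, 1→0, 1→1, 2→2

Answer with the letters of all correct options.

B

The schema ⟨R⟩[R]p → [R]p is the dual of axiom 5; it is valid on a frame iff R is euclidean.
(A) R is euclidean (any two R-successors of the same world are R-related), so the schema is valid here.
(B) R is not euclidean (0 R 2 and 0 R 2 but not 2 R 2), so the schema fails here.
(C) R is euclidean (any two R-successors of the same world are R-related), so the schema is valid here.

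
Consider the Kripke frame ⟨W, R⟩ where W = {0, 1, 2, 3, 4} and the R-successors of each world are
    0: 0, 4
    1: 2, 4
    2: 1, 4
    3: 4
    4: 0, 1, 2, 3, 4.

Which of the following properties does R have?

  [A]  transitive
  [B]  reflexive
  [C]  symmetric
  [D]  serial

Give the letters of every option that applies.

C, D

(A) not transitive: 0 R 4 and 4 R 1 but not 0 R 1.
(B) not reflexive: not 1 R 1.
(C) symmetric: every R-edge is matched by its reverse.
(D) serial: every world has an R-successor.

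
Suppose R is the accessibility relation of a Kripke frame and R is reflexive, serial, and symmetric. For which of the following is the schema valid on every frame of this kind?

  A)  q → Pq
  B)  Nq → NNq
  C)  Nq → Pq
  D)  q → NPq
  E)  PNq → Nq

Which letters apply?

(A) q → Pq is the dual of axiom T; it is valid on a frame exactly when R is reflexive. Every such R is reflexive, so valid.
(B) Nq → NNq is axiom 4, which corresponds to transitivity. Such an R need not be transitive — not valid.
(C) axiom D: valid iff R is serial. Every such R is serial — valid.
(D) q → NPq is axiom B; it is valid on a frame exactly when R is symmetric. Every such R is symmetric, so valid.
(E) PNq → Nq is the dual of axiom 5, which corresponds to the euclidean property. Such an R need not be euclidean — not valid.

A, C, D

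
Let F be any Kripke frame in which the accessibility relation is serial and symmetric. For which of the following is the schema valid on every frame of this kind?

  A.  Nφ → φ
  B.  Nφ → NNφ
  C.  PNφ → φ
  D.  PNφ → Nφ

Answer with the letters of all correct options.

(A) Nφ → φ is axiom T, which corresponds to reflexivity. Such an R need not be reflexive — not valid.
(B) Nφ → NNφ is axiom 4, which corresponds to transitivity. Such an R need not be transitive — not valid.
(C) the dual of axiom B: valid iff R is symmetric. Every such R is symmetric — valid.
(D) PNφ → Nφ is the dual of axiom 5, which corresponds to the euclidean property. Such an R need not be euclidean — not valid.

C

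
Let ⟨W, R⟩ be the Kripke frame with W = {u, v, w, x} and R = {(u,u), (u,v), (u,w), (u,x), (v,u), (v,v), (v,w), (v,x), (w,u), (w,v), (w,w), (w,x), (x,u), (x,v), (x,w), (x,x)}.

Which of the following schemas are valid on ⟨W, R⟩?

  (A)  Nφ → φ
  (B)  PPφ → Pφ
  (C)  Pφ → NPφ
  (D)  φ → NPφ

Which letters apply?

A, B, C, D

R is reflexive: each world relates to itself.
R is symmetric: every R-edge is matched by its reverse.
R is transitive: R is closed under composition.
R is euclidean: any two R-successors of the same world are R-related.
(A) Nφ → φ is axiom T, which corresponds to reflexivity. R is reflexive — valid.
(B) PPφ → Pφ is the dual of axiom 4; it is valid on a frame exactly when R is transitive. R is transitive, so valid.
(C) Pφ → NPφ (axiom 5) characterises the euclidean frames. R is euclidean — valid.
(D) φ → NPφ is axiom B, which corresponds to symmetry. R is symmetric — valid.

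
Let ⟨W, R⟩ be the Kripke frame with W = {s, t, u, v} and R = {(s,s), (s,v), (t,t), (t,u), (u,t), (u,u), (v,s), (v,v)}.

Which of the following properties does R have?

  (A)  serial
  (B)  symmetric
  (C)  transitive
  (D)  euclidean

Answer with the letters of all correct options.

A, B, C, D

(A) serial: every world has an R-successor.
(B) symmetric: every R-edge is matched by its reverse.
(C) transitive: R is closed under composition.
(D) euclidean: any two R-successors of the same world are R-related.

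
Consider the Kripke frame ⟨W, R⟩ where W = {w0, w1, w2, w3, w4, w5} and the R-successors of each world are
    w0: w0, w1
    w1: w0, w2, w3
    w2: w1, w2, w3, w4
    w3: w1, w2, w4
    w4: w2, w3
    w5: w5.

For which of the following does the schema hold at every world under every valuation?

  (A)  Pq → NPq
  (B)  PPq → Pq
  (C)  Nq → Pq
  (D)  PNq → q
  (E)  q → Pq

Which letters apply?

C, D

R is not reflexive: not w1 R w1.
R is symmetric: every R-edge is matched by its reverse.
R is not transitive: w0 R w1 and w1 R w2 but not w0 R w2.
R is not euclidean: w1 R w0 and w1 R w2 but not w0 R w2.
R is serial: every world has an R-successor.
(A) axiom 5: valid iff R is euclidean. R is not euclidean — not valid.
(B) the dual of axiom 4: valid iff R is transitive. R is not transitive — not valid.
(C) axiom D: valid iff R is serial. R is serial — valid.
(D) PNq → q is the dual of axiom B, which corresponds to symmetry. R is symmetric — valid.
(E) q → Pq is the dual of axiom T; it is valid on a frame exactly when R is reflexive. R is not reflexive, so not valid.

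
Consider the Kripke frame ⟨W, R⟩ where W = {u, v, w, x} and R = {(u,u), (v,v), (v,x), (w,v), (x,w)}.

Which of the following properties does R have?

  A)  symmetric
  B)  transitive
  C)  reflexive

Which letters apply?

none

(A) not symmetric: v R x but not x R v.
(B) not transitive: v R x and x R w but not v R w.
(C) not reflexive: not w R w.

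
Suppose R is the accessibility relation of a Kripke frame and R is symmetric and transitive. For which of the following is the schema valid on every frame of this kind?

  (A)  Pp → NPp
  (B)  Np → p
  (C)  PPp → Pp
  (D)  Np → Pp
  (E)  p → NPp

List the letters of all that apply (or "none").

A symmetric transitive relation is euclidean (uRv and uRw give vRu by symmetry, then vRw by transitivity).
(A) Pp → NPp is axiom 5, which corresponds to the euclidean property. Every such R is euclidean — valid.
(B) Np → p is axiom T; it is valid on a frame exactly when R is reflexive. Such an R need not be reflexive, so not valid.
(C) PPp → Pp is the dual of axiom 4; it is valid on a frame exactly when R is transitive. Every such R is transitive, so valid.
(D) Np → Pp is axiom D, which corresponds to seriality. Such an R need not be serial — not valid.
(E) p → NPp is axiom B, which corresponds to symmetry. Every such R is symmetric — valid.

A, C, E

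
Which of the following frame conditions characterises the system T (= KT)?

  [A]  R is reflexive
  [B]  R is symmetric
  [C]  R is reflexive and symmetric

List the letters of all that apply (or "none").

(A) T (= KT) is sound and complete for exactly this class.
(B) this class determines KB, not T (= KT).
(C) this class determines B (= KTB), not T (= KT).

A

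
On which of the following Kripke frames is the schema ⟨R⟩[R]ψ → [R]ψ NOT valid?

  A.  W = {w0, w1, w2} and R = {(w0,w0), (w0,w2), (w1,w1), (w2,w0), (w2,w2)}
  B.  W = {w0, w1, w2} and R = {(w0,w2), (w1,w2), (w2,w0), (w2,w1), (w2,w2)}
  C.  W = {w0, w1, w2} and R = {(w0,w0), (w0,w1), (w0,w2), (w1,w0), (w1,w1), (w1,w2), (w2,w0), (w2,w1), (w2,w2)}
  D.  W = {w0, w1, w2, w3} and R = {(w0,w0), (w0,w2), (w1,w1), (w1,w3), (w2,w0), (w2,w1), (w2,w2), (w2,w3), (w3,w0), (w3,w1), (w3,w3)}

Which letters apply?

B, D

The schema ⟨R⟩[R]ψ → [R]ψ is the dual of axiom 5; it is valid on a frame iff R is euclidean.
(A) R is euclidean (any two R-successors of the same world are R-related), so the schema is valid here.
(B) R is not euclidean (w2 R w0 and w2 R w1 but not w0 R w1), so the schema fails here.
(C) R is euclidean (any two R-successors of the same world are R-related), so the schema is valid here.
(D) R is not euclidean (w2 R w0 and w2 R w1 but not w0 R w1), so the schema fails here.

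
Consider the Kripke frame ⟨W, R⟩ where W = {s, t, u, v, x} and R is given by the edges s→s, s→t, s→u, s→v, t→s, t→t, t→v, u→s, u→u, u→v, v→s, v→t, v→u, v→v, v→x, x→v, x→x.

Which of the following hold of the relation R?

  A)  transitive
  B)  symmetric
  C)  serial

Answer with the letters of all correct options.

B, C

(A) not transitive: s R v and v R x but not s R x.
(B) symmetric: every R-edge is matched by its reverse.
(C) serial: every world has an R-successor.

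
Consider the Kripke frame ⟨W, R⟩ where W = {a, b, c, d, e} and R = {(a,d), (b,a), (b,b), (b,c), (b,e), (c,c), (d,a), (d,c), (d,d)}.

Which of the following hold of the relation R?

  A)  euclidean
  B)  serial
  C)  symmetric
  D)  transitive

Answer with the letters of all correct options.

(A) not euclidean: b R a and b R b but not a R b.
(B) not serial: e has no R-successor.
(C) not symmetric: b R a but not a R b.
(D) not transitive: a R d and d R a but not a R a.

none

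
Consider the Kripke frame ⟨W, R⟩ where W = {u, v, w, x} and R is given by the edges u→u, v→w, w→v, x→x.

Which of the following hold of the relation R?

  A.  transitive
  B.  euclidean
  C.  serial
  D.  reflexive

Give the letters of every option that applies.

(A) not transitive: v R w and w R v but not v R v.
(B) not euclidean: v R w and v R w but not w R w.
(C) serial: every world has an R-successor.
(D) not reflexive: not v R v.

C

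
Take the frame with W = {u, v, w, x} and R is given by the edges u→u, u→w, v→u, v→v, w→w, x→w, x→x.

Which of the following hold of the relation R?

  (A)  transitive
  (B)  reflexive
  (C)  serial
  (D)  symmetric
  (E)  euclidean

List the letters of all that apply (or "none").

B, C

(A) not transitive: v R u and u R w but not v R w.
(B) reflexive: each world relates to itself.
(C) serial: every world has an R-successor.
(D) not symmetric: u R w but not w R u.
(E) not euclidean: u R w and u R u but not w R u.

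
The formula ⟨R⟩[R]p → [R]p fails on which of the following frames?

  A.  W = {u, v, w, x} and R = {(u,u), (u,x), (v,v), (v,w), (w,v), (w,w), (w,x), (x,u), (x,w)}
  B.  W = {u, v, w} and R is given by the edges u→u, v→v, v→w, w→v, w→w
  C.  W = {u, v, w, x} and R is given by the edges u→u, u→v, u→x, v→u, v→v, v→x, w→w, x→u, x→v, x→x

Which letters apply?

The schema ⟨R⟩[R]p → [R]p is the dual of axiom 5; it is valid on a frame iff R is euclidean.
(A) R is not euclidean (w R v and w R x but not v R x), so the schema fails here.
(B) R is euclidean (any two R-successors of the same world are R-related), so the schema is valid here.
(C) R is euclidean (any two R-successors of the same world are R-related), so the schema is valid here.

A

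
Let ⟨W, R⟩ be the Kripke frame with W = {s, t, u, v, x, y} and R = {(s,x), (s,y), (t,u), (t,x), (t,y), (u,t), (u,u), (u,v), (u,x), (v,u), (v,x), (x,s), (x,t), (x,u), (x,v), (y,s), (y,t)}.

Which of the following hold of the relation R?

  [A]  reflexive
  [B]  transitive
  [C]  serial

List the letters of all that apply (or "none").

(A) not reflexive: not s R s.
(B) not transitive: s R x and x R s but not s R s.
(C) serial: every world has an R-successor.

C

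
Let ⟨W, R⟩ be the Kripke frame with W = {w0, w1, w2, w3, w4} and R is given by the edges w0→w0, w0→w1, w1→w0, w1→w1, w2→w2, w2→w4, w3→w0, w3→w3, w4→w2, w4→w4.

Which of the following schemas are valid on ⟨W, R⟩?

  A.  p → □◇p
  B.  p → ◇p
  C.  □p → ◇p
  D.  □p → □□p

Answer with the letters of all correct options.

R is reflexive: each world relates to itself.
R is not symmetric: w3 R w0 but not w0 R w3.
R is not transitive: w3 R w0 and w0 R w1 but not w3 R w1.
R is serial: every world has an R-successor.
(A) p → □◇p is axiom B; it is valid on a frame exactly when R is symmetric. R is not symmetric, so not valid.
(B) p → ◇p is the dual of axiom T, which corresponds to reflexivity. R is reflexive — valid.
(C) axiom D: valid iff R is serial. R is serial — valid.
(D) □p → □□p (axiom 4) characterises the transitive frames. R is not transitive — not valid.

B, C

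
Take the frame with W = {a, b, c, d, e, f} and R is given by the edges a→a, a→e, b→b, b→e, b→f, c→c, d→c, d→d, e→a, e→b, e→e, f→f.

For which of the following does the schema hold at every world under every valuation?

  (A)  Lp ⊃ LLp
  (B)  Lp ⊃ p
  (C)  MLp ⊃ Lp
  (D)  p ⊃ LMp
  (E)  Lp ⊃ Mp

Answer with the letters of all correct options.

R is reflexive: each world relates to itself.
R is not symmetric: b R f but not f R b.
R is not transitive: a R e and e R b but not a R b.
R is not euclidean: b R e and b R f but not e R f.
R is serial: every world has an R-successor.
(A) Lp ⊃ LLp is axiom 4, which corresponds to transitivity. R is not transitive — not valid.
(B) Lp ⊃ p is axiom T; it is valid on a frame exactly when R is reflexive. R is reflexive, so valid.
(C) MLp ⊃ Lp is the dual of axiom 5, which corresponds to the euclidean property. R is not euclidean — not valid.
(D) p ⊃ LMp (axiom B) characterises the symmetric frames. R is not symmetric — not valid.
(E) axiom D: valid iff R is serial. R is serial — valid.

B, E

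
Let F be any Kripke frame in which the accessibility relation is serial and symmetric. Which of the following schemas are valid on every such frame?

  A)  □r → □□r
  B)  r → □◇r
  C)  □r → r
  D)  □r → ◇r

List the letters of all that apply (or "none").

(A) □r → □□r is axiom 4; it is valid on a frame exactly when R is transitive. Such an R need not be transitive, so not valid.
(B) r → □◇r is axiom B; it is valid on a frame exactly when R is symmetric. Every such R is symmetric, so valid.
(C) □r → r is axiom T, which corresponds to reflexivity. Such an R need not be reflexive — not valid.
(D) □r → ◇r (axiom D) characterises the serial frames. Every such R is serial — valid.

B, D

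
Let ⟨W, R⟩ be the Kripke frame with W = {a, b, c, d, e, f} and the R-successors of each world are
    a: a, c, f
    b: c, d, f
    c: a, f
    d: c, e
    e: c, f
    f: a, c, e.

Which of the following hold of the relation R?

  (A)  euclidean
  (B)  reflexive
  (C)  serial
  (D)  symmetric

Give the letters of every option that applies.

(A) not euclidean: b R c and b R d but not c R d.
(B) not reflexive: not b R b.
(C) serial: every world has an R-successor.
(D) not symmetric: b R c but not c R b.

C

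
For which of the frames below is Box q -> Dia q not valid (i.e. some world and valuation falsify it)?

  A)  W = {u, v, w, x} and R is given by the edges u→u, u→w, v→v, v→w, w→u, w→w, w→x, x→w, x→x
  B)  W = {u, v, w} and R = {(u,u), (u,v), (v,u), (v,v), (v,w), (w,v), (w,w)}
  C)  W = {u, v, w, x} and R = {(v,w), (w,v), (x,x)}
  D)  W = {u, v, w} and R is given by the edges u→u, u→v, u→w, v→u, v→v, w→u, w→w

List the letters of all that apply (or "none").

The schema Box q -> Dia q is axiom D; it is valid on a frame iff R is serial.
(A) R is serial (every world has an R-successor), so the schema is valid here.
(B) R is serial (every world has an R-successor), so the schema is valid here.
(C) R is not serial (u has no R-successor), so the schema fails here.
(D) R is serial (every world has an R-successor), so the schema is valid here.

C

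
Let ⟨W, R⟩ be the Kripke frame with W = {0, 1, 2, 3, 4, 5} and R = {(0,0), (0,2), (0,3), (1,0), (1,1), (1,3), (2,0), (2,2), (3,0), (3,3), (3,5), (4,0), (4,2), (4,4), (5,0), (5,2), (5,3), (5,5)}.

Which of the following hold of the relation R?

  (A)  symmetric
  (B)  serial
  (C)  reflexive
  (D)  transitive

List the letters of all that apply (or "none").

(A) not symmetric: 1 R 0 but not 0 R 1.
(B) serial: every world has an R-successor.
(C) reflexive: each world relates to itself.
(D) not transitive: 0 R 3 and 3 R 5 but not 0 R 5.

B, C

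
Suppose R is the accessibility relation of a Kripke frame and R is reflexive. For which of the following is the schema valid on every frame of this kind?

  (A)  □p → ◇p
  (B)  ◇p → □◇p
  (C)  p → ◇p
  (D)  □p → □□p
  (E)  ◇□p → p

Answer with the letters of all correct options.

A reflexive relation is serial.
(A) □p → ◇p is axiom D, which corresponds to seriality. Every such R is serial — valid.
(B) ◇p → □◇p is axiom 5; it is valid on a frame exactly when R is euclidean. Such an R need not be euclidean, so not valid.
(C) p → ◇p is the dual of axiom T; it is valid on a frame exactly when R is reflexive. Every such R is reflexive, so valid.
(D) □p → □□p is axiom 4, which corresponds to transitivity. Such an R need not be transitive — not valid.
(E) ◇□p → p (the dual of axiom B) characterises the symmetric frames. Such an R need not be symmetric — not valid.

A, C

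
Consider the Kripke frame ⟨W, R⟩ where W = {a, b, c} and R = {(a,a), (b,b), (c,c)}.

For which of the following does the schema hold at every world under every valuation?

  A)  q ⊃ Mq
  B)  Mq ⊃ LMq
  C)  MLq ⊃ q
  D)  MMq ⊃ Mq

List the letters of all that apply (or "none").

R is reflexive: each world relates to itself.
R is symmetric: every R-edge is matched by its reverse.
R is transitive: R is closed under composition.
R is euclidean: any two R-successors of the same world are R-related.
(A) q ⊃ Mq is the dual of axiom T, which corresponds to reflexivity. R is reflexive — valid.
(B) Mq ⊃ LMq is axiom 5, which corresponds to the euclidean property. R is euclidean — valid.
(C) MLq ⊃ q is the dual of axiom B, which corresponds to symmetry. R is symmetric — valid.
(D) MMq ⊃ Mq is the dual of axiom 4, which corresponds to transitivity. R is transitive — valid.

A, B, C, D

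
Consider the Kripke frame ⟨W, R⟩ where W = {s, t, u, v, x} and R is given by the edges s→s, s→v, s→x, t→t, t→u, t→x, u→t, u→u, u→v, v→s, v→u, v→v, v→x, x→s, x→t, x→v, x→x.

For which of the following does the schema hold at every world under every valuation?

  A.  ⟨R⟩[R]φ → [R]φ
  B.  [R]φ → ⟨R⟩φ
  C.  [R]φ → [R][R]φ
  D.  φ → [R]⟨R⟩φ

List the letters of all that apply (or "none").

R is symmetric: every R-edge is matched by its reverse.
R is not transitive: s R v and v R u but not s R u.
R is not euclidean: t R u and t R x but not u R x.
R is serial: every world has an R-successor.
(A) ⟨R⟩[R]φ → [R]φ is the dual of axiom 5; it is valid on a frame exactly when R is euclidean. R is not euclidean, so not valid.
(B) [R]φ → ⟨R⟩φ is axiom D; it is valid on a frame exactly when R is serial. R is serial, so valid.
(C) [R]φ → [R][R]φ (axiom 4) characterises the transitive frames. R is not transitive — not valid.
(D) φ → [R]⟨R⟩φ (axiom B) characterises the symmetric frames. R is symmetric — valid.

B, D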